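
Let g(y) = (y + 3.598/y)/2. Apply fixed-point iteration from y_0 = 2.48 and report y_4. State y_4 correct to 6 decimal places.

y_1 = g(2.480000) = 1.965403
y_2 = g(1.965403) = 1.898035
y_3 = g(1.898035) = 1.896840
y_4 = g(1.896840) = 1.896839

1.896839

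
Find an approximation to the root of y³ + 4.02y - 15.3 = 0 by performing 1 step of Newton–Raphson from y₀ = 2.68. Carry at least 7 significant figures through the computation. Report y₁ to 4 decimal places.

f'(y) = 3y² + 4.02
y_0 = 2.680000: f = 14.722432, f' = 25.567200 → y_1 = 2.680000 - (14.722432)/(25.567200) = 2.104167

2.1042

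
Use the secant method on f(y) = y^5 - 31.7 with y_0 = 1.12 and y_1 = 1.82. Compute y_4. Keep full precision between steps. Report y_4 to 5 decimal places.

1.98513

f(y_0) = -29.937658, f(y_1) = -11.730971
y_2 = 1.820000 - (-11.730971)·(1.820000 - 1.120000)/(-11.730971 - (-29.937658)) = 2.271025; f(y_2) = 28.710168
y_3 = 2.271025 - (28.710168)·(2.271025 - 1.820000)/(28.710168 - (-11.730971)) = 1.950831; f(y_3) = -3.444787
y_4 = 1.950831 - (-3.444787)·(1.950831 - 2.271025)/(-3.444787 - (28.710168)) = 1.985134; f(y_4) = -0.871733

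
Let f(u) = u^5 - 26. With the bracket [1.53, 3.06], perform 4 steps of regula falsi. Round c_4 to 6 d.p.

f(1.530000) = -17.615886, f(3.060000) = 242.291635
step 1: c = 1.633700, f(c) = -14.362465 < 0 → new bracket [1.633700, 3.060000]
step 2: c = 1.713516, f(c) = -11.227951 < 0 → new bracket [1.713516, 3.060000]
step 3: c = 1.773149, f(c) = -8.472230 < 0 → new bracket [1.773149, 3.060000]
step 4: c = 1.816627, f(c) = -6.215354 < 0 → new bracket [1.816627, 3.060000]

1.816627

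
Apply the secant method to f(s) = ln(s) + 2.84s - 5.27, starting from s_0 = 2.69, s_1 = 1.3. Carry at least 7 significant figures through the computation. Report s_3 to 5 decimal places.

f(s_0) = 3.359141, f(s_1) = -1.315636
s_2 = 1.300000 - (-1.315636)·(1.300000 - 2.690000)/(-1.315636 - (3.359141)) = 1.691192; f(s_2) = 0.058418
s_3 = 1.691192 - (0.058418)·(1.691192 - 1.300000)/(0.058418 - (-1.315636)) = 1.674560; f(s_3) = 0.001302

1.67456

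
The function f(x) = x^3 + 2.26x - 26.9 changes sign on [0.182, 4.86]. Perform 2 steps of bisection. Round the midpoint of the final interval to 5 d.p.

3.10575

f(0.182000) = -26.482651, f(4.860000) = 98.874856 (opposite signs)
step 1: m = 2.521000, f(m) = -5.180473 < 0 → root in [2.521000, 4.860000]
step 2: m = 3.690500, f(m) = 31.704366 > 0 → root in [2.521000, 3.690500]
Midpoint of [2.521000, 3.690500] = 3.105750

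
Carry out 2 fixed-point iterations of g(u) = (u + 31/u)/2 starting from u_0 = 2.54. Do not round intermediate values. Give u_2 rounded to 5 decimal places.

u_1 = g(2.540000) = 7.372362
u_2 = g(7.372362) = 5.788628

5.78863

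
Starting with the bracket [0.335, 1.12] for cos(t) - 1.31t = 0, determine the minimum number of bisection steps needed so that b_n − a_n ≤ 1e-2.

7

Initial width b − a = 1.12 − 0.335 = 0.785000.
After n steps the width is (b−a)/2^n; need (b−a)/2^n ≤ 1e-2.
So n ≥ log₂(0.785000/1e-2) = log₂(78.5000) ≈ 6.2946.
Hence n = 7.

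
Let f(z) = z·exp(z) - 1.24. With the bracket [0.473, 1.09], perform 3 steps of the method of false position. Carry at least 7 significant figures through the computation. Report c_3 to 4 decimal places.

f(0.473000) = -0.480929, f(1.090000) = 2.001959
step 1: c = 0.592511, f(c) = -0.168429 < 0 → new bracket [0.592511, 1.090000]
step 2: c = 0.631118, f(c) = -0.053681 < 0 → new bracket [0.631118, 1.090000]
step 3: c = 0.643101, f(c) = -0.016583 < 0 → new bracket [0.643101, 1.090000]

0.6431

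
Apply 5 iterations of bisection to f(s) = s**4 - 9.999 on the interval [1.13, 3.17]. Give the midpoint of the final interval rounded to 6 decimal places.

f(1.130000) = -8.368526, f(3.170000) = 90.981391 (opposite signs)
step 1: m = 2.150000, f(m) = 11.368506 > 0 → root in [1.130000, 2.150000]
step 2: m = 1.640000, f(m) = -2.765052 < 0 → root in [1.640000, 2.150000]
step 3: m = 1.895000, f(m) = 2.896461 > 0 → root in [1.640000, 1.895000]
step 4: m = 1.767500, f(m) = -0.239273 < 0 → root in [1.767500, 1.895000]
step 5: m = 1.831250, f(m) = 1.246805 > 0 → root in [1.767500, 1.831250]
Midpoint of [1.767500, 1.831250] = 1.799375

1.799375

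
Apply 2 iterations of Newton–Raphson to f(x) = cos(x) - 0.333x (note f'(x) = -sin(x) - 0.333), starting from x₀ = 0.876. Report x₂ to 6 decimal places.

x_0 = 0.876000: f = 0.348521, f' = -1.101184 → x_1 = 0.876000 - (0.348521)/(-1.101184) = 1.192497
x_1 = 1.192497: f = -0.027760, f' = -1.262294 → x_2 = 1.192497 - (-0.027760)/(-1.262294) = 1.170505

1.170505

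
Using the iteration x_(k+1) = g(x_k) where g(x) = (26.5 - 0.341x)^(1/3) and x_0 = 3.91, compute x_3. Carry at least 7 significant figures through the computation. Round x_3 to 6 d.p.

2.943240

x_1 = g(3.910000) = 2.930502
x_2 = g(2.930502) = 2.943410
x_3 = g(2.943410) = 2.943240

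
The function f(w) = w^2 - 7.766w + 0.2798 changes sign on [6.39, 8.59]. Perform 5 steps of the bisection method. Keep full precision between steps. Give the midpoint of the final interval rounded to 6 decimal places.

7.730625

f(6.390000) = -8.512840, f(8.590000) = 7.357960 (opposite signs)
step 1: m = 7.490000, f(m) = -1.787440 < 0 → root in [7.490000, 8.590000]
step 2: m = 8.040000, f(m) = 2.482760 > 0 → root in [7.490000, 8.040000]
step 3: m = 7.765000, f(m) = 0.272035 > 0 → root in [7.490000, 7.765000]
step 4: m = 7.627500, f(m) = -0.776609 < 0 → root in [7.627500, 7.765000]
step 5: m = 7.696250, f(m) = -0.257013 < 0 → root in [7.696250, 7.765000]
Midpoint of [7.696250, 7.765000] = 7.730625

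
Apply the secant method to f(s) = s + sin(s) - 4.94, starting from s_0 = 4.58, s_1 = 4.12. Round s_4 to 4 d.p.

5.5421

f(s_0) = -1.351249, f(s_1) = -1.649609
s_2 = 4.120000 - (-1.649609)·(4.120000 - 4.580000)/(-1.649609 - (-1.351249)) = 6.663306; f(s_2) = 2.094338
s_3 = 6.663306 - (2.094338)·(6.663306 - 4.120000)/(2.094338 - (-1.649609)) = 5.240598; f(s_3) = -0.563113
s_4 = 5.240598 - (-0.563113)·(5.240598 - 6.663306)/(-0.563113 - (2.094338)) = 5.542069; f(s_4) = -0.073042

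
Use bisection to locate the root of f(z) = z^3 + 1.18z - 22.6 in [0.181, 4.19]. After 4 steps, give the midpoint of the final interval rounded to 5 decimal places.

f(0.181000) = -22.380490, f(4.190000) = 55.904259 (opposite signs)
step 1: m = 2.185500, f(m) = -9.582265 < 0 → root in [2.185500, 4.190000]
step 2: m = 3.187750, f(m) = 13.554664 > 0 → root in [2.185500, 3.187750]
step 3: m = 2.686625, f(m) = -0.037847 < 0 → root in [2.686625, 3.187750]
step 4: m = 2.937188, f(m) = 6.205205 > 0 → root in [2.686625, 2.937188]
Midpoint of [2.686625, 2.937188] = 2.811906

2.81191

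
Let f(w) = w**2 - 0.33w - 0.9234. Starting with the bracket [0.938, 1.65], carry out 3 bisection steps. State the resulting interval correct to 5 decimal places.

f(0.938000) = -0.353096, f(1.650000) = 1.254600 (opposite signs)
step 1: m = 1.294000, f(m) = 0.324016 > 0 → root in [0.938000, 1.294000]
step 2: m = 1.116000, f(m) = -0.046224 < 0 → root in [1.116000, 1.294000]
step 3: m = 1.205000, f(m) = 0.130975 > 0 → root in [1.116000, 1.205000]

[1.11600, 1.20500]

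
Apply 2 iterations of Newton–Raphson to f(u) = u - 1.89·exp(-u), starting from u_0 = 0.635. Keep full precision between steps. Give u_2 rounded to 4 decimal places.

f'(u) = 1 + 1.89·exp(-u)
u_0 = 0.635000: f = -0.366578, f' = 2.001578 → u_1 = 0.635000 - (-0.366578)/(2.001578) = 0.818145
u_1 = 0.818145: f = -0.015817, f' = 1.833962 → u_2 = 0.818145 - (-0.015817)/(1.833962) = 0.826769

0.8268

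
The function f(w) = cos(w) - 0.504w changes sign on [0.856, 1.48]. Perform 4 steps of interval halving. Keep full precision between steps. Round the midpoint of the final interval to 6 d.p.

f(0.856000) = 0.224040, f(1.480000) = -0.655248 (opposite signs)
step 1: m = 1.168000, f(m) = -0.196680 < 0 → root in [0.856000, 1.168000]
step 2: m = 1.012000, f(m) = 0.020118 > 0 → root in [1.012000, 1.168000]
step 3: m = 1.090000, f(m) = -0.086875 < 0 → root in [1.012000, 1.090000]
step 4: m = 1.051000, f(m) = -0.033001 < 0 → root in [1.012000, 1.051000]
Midpoint of [1.012000, 1.051000] = 1.031500

1.031500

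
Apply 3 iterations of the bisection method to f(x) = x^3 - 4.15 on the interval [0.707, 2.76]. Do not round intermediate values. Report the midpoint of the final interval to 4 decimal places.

f(0.707000) = -3.796607, f(2.760000) = 16.874576 (opposite signs)
step 1: m = 1.733500, f(m) = 1.059206 > 0 → root in [0.707000, 1.733500]
step 2: m = 1.220250, f(m) = -2.333035 < 0 → root in [1.220250, 1.733500]
step 3: m = 1.476875, f(m) = -0.928700 < 0 → root in [1.476875, 1.733500]
Midpoint of [1.476875, 1.733500] = 1.605187

1.6052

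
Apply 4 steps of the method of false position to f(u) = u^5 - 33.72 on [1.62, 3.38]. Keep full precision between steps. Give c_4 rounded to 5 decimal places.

1.89020

False-position update: c = (a·f(b) − b·f(a))/(f(b) − f(a)); replace the endpoint whose sign matches f(c).
f(1.620000) = -22.562290, f(3.380000) = 407.427174
step 1: c = 1.712350, f(c) = -18.998129 < 0 → new bracket [1.712350, 3.380000]
step 2: c = 1.786647, f(c) = -15.514846 < 0 → new bracket [1.786647, 3.380000]
step 3: c = 1.845097, f(c) = -12.335671 < 0 → new bracket [1.845097, 3.380000]
step 4: c = 1.890203, f(c) = -9.590822 < 0 → new bracket [1.890203, 3.380000]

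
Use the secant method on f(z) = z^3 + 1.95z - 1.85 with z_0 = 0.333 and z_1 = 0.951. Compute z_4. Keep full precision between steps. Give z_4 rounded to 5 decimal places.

0.74071

Secant update: z_(k+1) = z_k − f(z_k)·(z_k − z_(k-1))/(f(z_k) − f(z_(k-1))).
f(z_0) = -1.163724, f(z_1) = 0.864535
z_2 = 0.951000 - (0.864535)·(0.951000 - 0.333000)/(0.864535 - (-1.163724)) = 0.687581; f(z_2) = -0.184152
z_3 = 0.687581 - (-0.184152)·(0.687581 - 0.951000)/(-0.184152 - (0.864535)) = 0.733838; f(z_3) = -0.023832
z_4 = 0.733838 - (-0.023832)·(0.733838 - 0.687581)/(-0.023832 - (-0.184152)) = 0.740714; f(z_4) = 0.000790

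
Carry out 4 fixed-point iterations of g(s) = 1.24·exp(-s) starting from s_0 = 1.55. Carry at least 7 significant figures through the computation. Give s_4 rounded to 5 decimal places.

0.76876

s_1 = g(1.550000) = 0.263187
s_2 = g(0.263187) = 0.953061
s_3 = g(0.953061) = 0.478093
s_4 = g(0.478093) = 0.768756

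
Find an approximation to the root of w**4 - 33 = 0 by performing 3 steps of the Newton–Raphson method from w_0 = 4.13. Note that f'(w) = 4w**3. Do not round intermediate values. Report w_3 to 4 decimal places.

2.4332

w_0 = 4.130000: f = 257.937838, f' = 281.779988 → w_1 = 4.130000 - (257.937838)/(281.779988) = 3.214613
w_1 = 3.214613: f = 73.786068, f' = 132.875814 → w_2 = 3.214613 - (73.786068)/(132.875814) = 2.659312
w_2 = 2.659312: f = 17.012316, f' = 75.225956 → w_3 = 2.659312 - (17.012316)/(75.225956) = 2.433162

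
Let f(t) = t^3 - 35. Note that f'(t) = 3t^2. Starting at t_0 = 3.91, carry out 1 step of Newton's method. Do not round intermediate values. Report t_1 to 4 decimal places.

Newton update: t ← t − f(t)/f'(t).
t_0 = 3.910000: f = 24.776471, f' = 45.864300 → t_1 = 3.910000 - (24.776471)/(45.864300) = 3.369787

3.3698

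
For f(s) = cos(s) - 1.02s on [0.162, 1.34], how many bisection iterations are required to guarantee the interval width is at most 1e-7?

Initial width b − a = 1.34 − 0.162 = 1.178000.
After n steps the width is (b−a)/2^n; need (b−a)/2^n ≤ 1e-7.
So n ≥ log₂(1.178000/1e-7) = log₂(11780000.0000) ≈ 23.4898.
Hence n = 24.

24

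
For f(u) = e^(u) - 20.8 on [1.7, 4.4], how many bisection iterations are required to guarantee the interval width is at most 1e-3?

Initial width b − a = 4.4 − 1.7 = 2.700000.
After n steps the width is (b−a)/2^n; need (b−a)/2^n ≤ 1e-3.
So n ≥ log₂(2.700000/1e-3) = log₂(2700.0000) ≈ 11.3987.
Hence n = 12.

12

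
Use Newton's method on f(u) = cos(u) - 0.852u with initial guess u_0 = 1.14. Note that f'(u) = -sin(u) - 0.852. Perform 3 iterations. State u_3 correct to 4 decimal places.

0.8096

Newton update: u ← u − f(u)/f'(u).
u_0 = 1.140000: f = -0.553685, f' = -1.760633 → u_1 = 1.140000 - (-0.553685)/(-1.760633) = 0.825519
u_1 = 0.825519: f = -0.025167, f' = -1.586900 → u_2 = 0.825519 - (-0.025167)/(-1.586900) = 0.809660
u_2 = 0.809660: f = -0.000086, f' = -1.576053 → u_3 = 0.809660 - (-0.000086)/(-1.576053) = 0.809606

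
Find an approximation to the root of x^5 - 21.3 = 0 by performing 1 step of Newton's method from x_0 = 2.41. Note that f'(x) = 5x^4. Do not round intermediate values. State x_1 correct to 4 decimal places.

2.0543

x_0 = 2.410000: f = 59.999002, f' = 168.670128 → x_1 = 2.410000 - (59.999002)/(168.670128) = 2.054282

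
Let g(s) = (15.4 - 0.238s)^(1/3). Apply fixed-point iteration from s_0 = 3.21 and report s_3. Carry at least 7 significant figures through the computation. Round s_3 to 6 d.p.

2.456055

s_1 = g(3.210000) = 2.446101
s_2 = g(2.446101) = 2.456187
s_3 = g(2.456187) = 2.456055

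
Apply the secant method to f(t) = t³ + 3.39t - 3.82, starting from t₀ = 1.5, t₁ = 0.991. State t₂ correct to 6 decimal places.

0.927767

f(t_0) = 4.640000, f(t_1) = 0.512732
t_2 = 0.991000 - (0.512732)·(0.991000 - 1.500000)/(0.512732 - (4.640000)) = 0.927767; f(t_2) = 0.123705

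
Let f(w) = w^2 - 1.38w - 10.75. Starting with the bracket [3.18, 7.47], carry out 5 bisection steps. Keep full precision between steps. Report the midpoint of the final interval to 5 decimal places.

f(3.180000) = -5.026000, f(7.470000) = 34.742300 (opposite signs)
step 1: m = 5.325000, f(m) = 10.257125 > 0 → root in [3.180000, 5.325000]
step 2: m = 4.252500, f(m) = 1.465306 > 0 → root in [3.180000, 4.252500]
step 3: m = 3.716250, f(m) = -2.067911 < 0 → root in [3.716250, 4.252500]
step 4: m = 3.984375, f(m) = -0.373193 < 0 → root in [3.984375, 4.252500]
step 5: m = 4.118438, f(m) = 0.528084 > 0 → root in [3.984375, 4.118438]
Midpoint of [3.984375, 4.118438] = 4.051406

4.05141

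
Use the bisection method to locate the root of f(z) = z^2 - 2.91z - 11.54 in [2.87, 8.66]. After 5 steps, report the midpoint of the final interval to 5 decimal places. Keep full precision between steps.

f(2.870000) = -11.654800, f(8.660000) = 38.255000 (opposite signs)
step 1: m = 5.765000, f(m) = 4.919075 > 0 → root in [2.870000, 5.765000]
step 2: m = 4.317500, f(m) = -5.463119 < 0 → root in [4.317500, 5.765000]
step 3: m = 5.041250, f(m) = -0.795836 < 0 → root in [5.041250, 5.765000]
step 4: m = 5.403125, f(m) = 1.930666 > 0 → root in [5.041250, 5.403125]
step 5: m = 5.222188, f(m) = 0.534677 > 0 → root in [5.041250, 5.222188]
Midpoint of [5.041250, 5.222188] = 5.131719

5.13172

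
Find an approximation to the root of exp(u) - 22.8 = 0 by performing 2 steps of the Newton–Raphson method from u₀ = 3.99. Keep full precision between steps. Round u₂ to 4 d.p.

3.1638

Newton update: u ← u − f(u)/f'(u).
f'(u) = exp(u)
u_0 = 3.990000: f = 31.254889, f' = 54.054889 → u_1 = 3.990000 - (31.254889)/(54.054889) = 3.411793
u_1 = 3.411793: f = 7.519573, f' = 30.319573 → u_2 = 3.411793 - (7.519573)/(30.319573) = 3.163783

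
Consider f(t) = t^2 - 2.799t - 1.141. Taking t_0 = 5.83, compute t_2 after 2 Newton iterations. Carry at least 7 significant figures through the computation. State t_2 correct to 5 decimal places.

3.28622

f'(t) = 2t - 2.799
t_0 = 5.830000: f = 16.529730, f' = 8.861000 → t_1 = 5.830000 - (16.529730)/(8.861000) = 3.964553
t_1 = 3.964553: f = 3.479894, f' = 5.130105 → t_2 = 3.964553 - (3.479894)/(5.130105) = 3.286224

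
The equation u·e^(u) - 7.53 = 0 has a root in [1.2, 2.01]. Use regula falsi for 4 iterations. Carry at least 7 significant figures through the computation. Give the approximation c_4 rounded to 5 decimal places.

1.56644

f(1.200000) = -3.545860, f(2.010000) = 7.471268
step 1: c = 1.460698, f(c) = -1.235899 < 0 → new bracket [1.460698, 2.010000]
step 2: c = 1.538666, f(c) = -0.362317 < 0 → new bracket [1.538666, 2.010000]
step 3: c = 1.560466, f(c) = -0.100555 < 0 → new bracket [1.560466, 2.010000]
step 4: c = 1.566436, f(c) = -0.027476 < 0 → new bracket [1.566436, 2.010000]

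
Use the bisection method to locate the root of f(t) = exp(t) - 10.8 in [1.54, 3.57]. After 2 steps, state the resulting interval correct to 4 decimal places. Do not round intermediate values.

f(1.540000) = -6.135410, f(3.570000) = 24.716593 (opposite signs)
step 1: m = 2.555000, f(m) = 2.071300 > 0 → root in [1.540000, 2.555000]
step 2: m = 2.047500, f(m) = -3.051494 < 0 → root in [2.047500, 2.555000]

[2.0475, 2.5550]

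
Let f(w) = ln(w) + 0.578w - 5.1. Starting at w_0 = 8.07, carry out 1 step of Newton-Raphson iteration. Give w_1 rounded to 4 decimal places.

Newton update: w ← w − f(w)/f'(w).
f'(w) = 1/w + 0.578
w_0 = 8.070000: f = 1.652613, f' = 0.701916 → w_1 = 8.070000 - (1.652613)/(0.701916) = 5.715567

5.7156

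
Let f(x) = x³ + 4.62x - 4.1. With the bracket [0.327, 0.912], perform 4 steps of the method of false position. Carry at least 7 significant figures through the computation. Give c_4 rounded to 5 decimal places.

0.78338

f(0.327000) = -2.554294, f(0.912000) = 0.871991
step 1: c = 0.763117, f(c) = -0.129998 < 0 → new bracket [0.763117, 0.912000]
step 2: c = 0.782433, f(c) = -0.006151 < 0 → new bracket [0.782433, 0.912000]
step 3: c = 0.783341, f(c) = -0.000289 < 0 → new bracket [0.783341, 0.912000]
step 4: c = 0.783384, f(c) = -0.000014 < 0 → new bracket [0.783384, 0.912000]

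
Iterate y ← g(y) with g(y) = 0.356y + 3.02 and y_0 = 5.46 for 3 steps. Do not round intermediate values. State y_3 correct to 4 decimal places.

4.7242

y_1 = g(5.460000) = 4.963760
y_2 = g(4.963760) = 4.787099
y_3 = g(4.787099) = 4.724207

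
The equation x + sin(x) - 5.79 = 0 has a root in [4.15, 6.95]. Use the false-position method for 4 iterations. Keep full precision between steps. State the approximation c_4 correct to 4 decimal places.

f(4.150000) = -2.485984, f(6.950000) = 1.778486
step 1: c = 5.782267, f(c) = -0.487964 < 0 → new bracket [5.782267, 6.950000]
step 2: c = 6.033679, f(c) = -0.003247 < 0 → new bracket [6.033679, 6.950000]
step 3: c = 6.035349, f(c) = 0.000041 > 0 → new bracket [6.033679, 6.035349]
step 4: c = 6.035328, f(c) = -0.000000 < 0 → new bracket [6.035328, 6.035349]

6.0353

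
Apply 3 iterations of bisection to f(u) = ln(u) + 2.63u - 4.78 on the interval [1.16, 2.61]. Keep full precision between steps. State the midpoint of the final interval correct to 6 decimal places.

f(1.160000) = -1.580780, f(2.610000) = 3.043650 (opposite signs)
step 1: m = 1.885000, f(m) = 0.811478 > 0 → root in [1.160000, 1.885000]
step 2: m = 1.522500, f(m) = -0.355471 < 0 → root in [1.522500, 1.885000]
step 3: m = 1.703750, f(m) = 0.233694 > 0 → root in [1.522500, 1.703750]
Midpoint of [1.522500, 1.703750] = 1.613125

1.613125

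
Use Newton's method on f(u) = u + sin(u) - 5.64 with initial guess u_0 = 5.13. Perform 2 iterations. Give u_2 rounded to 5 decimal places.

5.96047

f'(u) = 1 + cos(u)
u_0 = 5.130000: f = -1.424060, f' = 1.405578 → u_1 = 5.130000 - (-1.424060)/(1.405578) = 6.143149
u_1 = 6.143149: f = 0.363571, f' = 1.990211 → u_2 = 6.143149 - (0.363571)/(1.990211) = 5.960470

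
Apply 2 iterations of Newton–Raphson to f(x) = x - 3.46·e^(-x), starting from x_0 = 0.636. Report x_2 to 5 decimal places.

f'(x) = 1 + 3.46·e^(-x)
x_0 = 0.636000: f = -1.195744, f' = 2.831744 → x_1 = 0.636000 - (-1.195744)/(2.831744) = 1.058264
x_1 = 1.058264: f = -0.142556, f' = 2.200820 → x_2 = 1.058264 - (-0.142556)/(2.200820) = 1.123038

1.12304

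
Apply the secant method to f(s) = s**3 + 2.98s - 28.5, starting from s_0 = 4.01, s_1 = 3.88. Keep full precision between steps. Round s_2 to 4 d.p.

f(s_0) = 47.931001, f(s_1) = 41.473472
s_2 = 3.880000 - (41.473472)·(3.880000 - 4.010000)/(41.473472 - (47.931001)) = 3.045075; f(s_2) = 8.809731

3.0451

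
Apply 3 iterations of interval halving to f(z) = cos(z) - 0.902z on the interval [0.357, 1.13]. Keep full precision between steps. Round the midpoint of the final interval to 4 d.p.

0.7918

f(0.357000) = 0.614935, f(1.130000) = -0.592600 (opposite signs)
step 1: m = 0.743500, f(m) = 0.065467 > 0 → root in [0.743500, 1.130000]
step 2: m = 0.936750, f(m) = -0.252539 < 0 → root in [0.743500, 0.936750]
step 3: m = 0.840125, f(m) = -0.090423 < 0 → root in [0.743500, 0.840125]
Midpoint of [0.743500, 0.840125] = 0.791813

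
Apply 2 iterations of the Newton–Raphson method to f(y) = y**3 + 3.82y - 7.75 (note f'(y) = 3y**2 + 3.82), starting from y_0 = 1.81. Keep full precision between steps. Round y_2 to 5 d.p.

1.36642

y_0 = 1.810000: f = 5.093941, f' = 13.648300 → y_1 = 1.810000 - (5.093941)/(13.648300) = 1.436771
y_1 = 1.436771: f = 0.704408, f' = 10.012933 → y_2 = 1.436771 - (0.704408)/(10.012933) = 1.366421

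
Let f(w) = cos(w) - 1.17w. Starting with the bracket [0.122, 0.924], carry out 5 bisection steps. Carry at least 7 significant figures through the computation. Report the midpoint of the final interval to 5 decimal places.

f(0.122000) = 0.849827, f(0.924000) = -0.478447 (opposite signs)
step 1: m = 0.523000, f(m) = 0.254415 > 0 → root in [0.523000, 0.924000]
step 2: m = 0.723500, f(m) = -0.097002 < 0 → root in [0.523000, 0.723500]
step 3: m = 0.623250, f(m) = 0.082783 > 0 → root in [0.623250, 0.723500]
step 4: m = 0.673375, f(m) = -0.006127 < 0 → root in [0.623250, 0.673375]
step 5: m = 0.648313, f(m) = 0.038578 > 0 → root in [0.648313, 0.673375]
Midpoint of [0.648313, 0.673375] = 0.660844

0.66084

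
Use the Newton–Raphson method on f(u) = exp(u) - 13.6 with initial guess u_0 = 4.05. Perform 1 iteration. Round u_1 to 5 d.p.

3.28694

Newton update: u ← u − f(u)/f'(u).
f'(u) = exp(u)
u_0 = 4.050000: f = 43.797457, f' = 57.397457 → u_1 = 4.050000 - (43.797457)/(57.397457) = 3.286944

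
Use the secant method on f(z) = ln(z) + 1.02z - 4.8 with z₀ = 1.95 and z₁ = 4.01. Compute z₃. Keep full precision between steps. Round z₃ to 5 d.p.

f(z_0) = -2.143171, f(z_1) = 0.678991
z_2 = 4.010000 - (0.678991)·(4.010000 - 1.950000)/(0.678991 - (-2.143171)) = 3.514379; f(z_2) = 0.041530
z_3 = 3.514379 - (0.041530)·(3.514379 - 4.010000)/(0.041530 - (0.678991)) = 3.482090; f(z_3) = -0.000635

3.48209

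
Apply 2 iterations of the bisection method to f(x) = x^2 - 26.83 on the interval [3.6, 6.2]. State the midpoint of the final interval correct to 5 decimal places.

f(3.600000) = -13.870000, f(6.200000) = 11.610000 (opposite signs)
step 1: m = 4.900000, f(m) = -2.820000 < 0 → root in [4.900000, 6.200000]
step 2: m = 5.550000, f(m) = 3.972500 > 0 → root in [4.900000, 5.550000]
Midpoint of [4.900000, 5.550000] = 5.225000

5.22500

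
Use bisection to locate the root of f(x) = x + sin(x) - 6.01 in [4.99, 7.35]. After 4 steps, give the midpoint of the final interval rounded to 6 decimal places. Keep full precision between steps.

f(4.990000) = -1.981713, f(7.350000) = 2.215667 (opposite signs)
step 1: m = 6.170000, f(m) = 0.047056 > 0 → root in [4.990000, 6.170000]
step 2: m = 5.580000, f(m) = -1.076651 < 0 → root in [5.580000, 6.170000]
step 3: m = 5.875000, f(m) = -0.531944 < 0 → root in [5.875000, 6.170000]
step 4: m = 6.022500, f(m) = -0.245243 < 0 → root in [6.022500, 6.170000]
Midpoint of [6.022500, 6.170000] = 6.096250

6.096250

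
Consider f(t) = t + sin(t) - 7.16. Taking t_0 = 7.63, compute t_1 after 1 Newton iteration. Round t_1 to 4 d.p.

6.4476

f'(t) = 1 + cos(t)
t_0 = 7.630000: f = 1.445021, f' = 1.222114 → t_1 = 7.630000 - (1.445021)/(1.222114) = 6.447605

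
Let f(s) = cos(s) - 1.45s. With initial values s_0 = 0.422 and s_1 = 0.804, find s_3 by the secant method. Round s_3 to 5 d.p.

0.57742

f(s_0) = 0.300372, f(s_1) = -0.471968
s_2 = 0.804000 - (-0.471968)·(0.804000 - 0.422000)/(-0.471968 - (0.300372)) = 0.570564; f(s_2) = 0.014279
s_3 = 0.570564 - (0.014279)·(0.570564 - 0.804000)/(0.014279 - (-0.471968)) = 0.577419; f(s_3) = 0.000617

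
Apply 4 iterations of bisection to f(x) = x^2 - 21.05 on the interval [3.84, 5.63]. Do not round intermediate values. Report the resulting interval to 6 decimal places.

[4.511250, 4.623125]

f(3.840000) = -6.304400, f(5.630000) = 10.646900 (opposite signs)
step 1: m = 4.735000, f(m) = 1.370225 > 0 → root in [3.840000, 4.735000]
step 2: m = 4.287500, f(m) = -2.667344 < 0 → root in [4.287500, 4.735000]
step 3: m = 4.511250, f(m) = -0.698623 < 0 → root in [4.511250, 4.735000]
step 4: m = 4.623125, f(m) = 0.323285 > 0 → root in [4.511250, 4.623125]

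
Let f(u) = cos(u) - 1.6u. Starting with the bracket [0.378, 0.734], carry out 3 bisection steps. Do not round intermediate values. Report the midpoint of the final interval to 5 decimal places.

0.53375

f(0.378000) = 0.324605, f(0.734000) = -0.431899 (opposite signs)
step 1: m = 0.556000, f(m) = -0.040227 < 0 → root in [0.378000, 0.556000]
step 2: m = 0.467000, f(m) = 0.145723 > 0 → root in [0.467000, 0.556000]
step 3: m = 0.511500, f(m) = 0.053611 > 0 → root in [0.511500, 0.556000]
Midpoint of [0.511500, 0.556000] = 0.533750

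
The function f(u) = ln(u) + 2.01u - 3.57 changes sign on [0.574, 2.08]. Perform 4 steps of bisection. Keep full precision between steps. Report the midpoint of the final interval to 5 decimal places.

1.56231

f(0.574000) = -2.971386, f(2.080000) = 1.343168 (opposite signs)
step 1: m = 1.327000, f(m) = -0.619809 < 0 → root in [1.327000, 2.080000]
step 2: m = 1.703500, f(m) = 0.386720 > 0 → root in [1.327000, 1.703500]
step 3: m = 1.515250, f(m) = -0.108767 < 0 → root in [1.515250, 1.703500]
step 4: m = 1.609375, f(m) = 0.140690 > 0 → root in [1.515250, 1.609375]
Midpoint of [1.515250, 1.609375] = 1.562312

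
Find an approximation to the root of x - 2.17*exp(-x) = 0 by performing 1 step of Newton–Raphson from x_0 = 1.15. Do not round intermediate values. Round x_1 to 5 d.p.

0.87563

f'(x) = 1 + 2.17*exp(-x)
x_0 = 1.150000: f = 0.462898, f' = 1.687102 → x_1 = 1.150000 - (0.462898)/(1.687102) = 0.875625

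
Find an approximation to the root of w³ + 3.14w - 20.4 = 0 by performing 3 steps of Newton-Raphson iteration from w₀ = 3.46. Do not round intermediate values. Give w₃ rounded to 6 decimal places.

2.352442

f'(w) = 3w² + 3.14
w_0 = 3.460000: f = 31.886136, f' = 39.054800 → w_1 = 3.460000 - (31.886136)/(39.054800) = 2.643554
w_1 = 2.643554: f = 6.374913, f' = 24.105133 → w_2 = 2.643554 - (6.374913)/(24.105133) = 2.379091
w_2 = 2.379091: f = 0.536179, f' = 20.120223 → w_3 = 2.379091 - (0.536179)/(20.120223) = 2.352442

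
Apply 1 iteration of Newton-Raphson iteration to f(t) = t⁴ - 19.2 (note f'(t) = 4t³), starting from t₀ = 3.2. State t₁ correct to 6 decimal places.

Newton update: t ← t − f(t)/f'(t).
t_0 = 3.200000: f = 85.657600, f' = 131.072000 → t_1 = 3.200000 - (85.657600)/(131.072000) = 2.546484

2.546484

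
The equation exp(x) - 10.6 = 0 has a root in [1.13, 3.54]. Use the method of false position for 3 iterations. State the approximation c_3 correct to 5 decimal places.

2.19730

f(1.130000) = -7.504343, f(3.540000) = 23.866919
step 1: c = 1.706498, f(c) = -5.090367 < 0 → new bracket [1.706498, 3.540000]
step 2: c = 2.028807, f(c) = -2.994991 < 0 → new bracket [2.028807, 3.540000]
step 3: c = 2.197299, f(c) = -1.599332 < 0 → new bracket [2.197299, 3.540000]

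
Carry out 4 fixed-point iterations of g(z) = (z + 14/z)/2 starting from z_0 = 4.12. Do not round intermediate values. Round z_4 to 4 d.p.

3.7417

z_1 = g(4.120000) = 3.759029
z_2 = g(3.759029) = 3.741698
z_3 = g(3.741698) = 3.741657
z_4 = g(3.741657) = 3.741657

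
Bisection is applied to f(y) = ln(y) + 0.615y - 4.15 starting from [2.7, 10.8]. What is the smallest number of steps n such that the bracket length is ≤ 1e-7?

27

Initial width b − a = 10.8 − 2.7 = 8.100000.
After n steps the width is (b−a)/2^n; need (b−a)/2^n ≤ 1e-7.
So n ≥ log₂(8.100000/1e-7) = log₂(81000000.0000) ≈ 26.2714.
Hence n = 27.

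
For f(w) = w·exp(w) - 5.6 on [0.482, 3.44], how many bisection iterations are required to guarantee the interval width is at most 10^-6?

22

Initial width b − a = 3.44 − 0.482 = 2.958000.
After n steps the width is (b−a)/2^n; need (b−a)/2^n ≤ 10^-6.
So n ≥ log₂(2.958000/10^-6) = log₂(2958000.0000) ≈ 21.4962.
Hence n = 22.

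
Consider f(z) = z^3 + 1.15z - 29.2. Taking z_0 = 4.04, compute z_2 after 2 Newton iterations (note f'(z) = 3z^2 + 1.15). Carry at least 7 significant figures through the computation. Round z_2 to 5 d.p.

z_0 = 4.040000: f = 41.385264, f' = 50.114800 → z_1 = 4.040000 - (41.385264)/(50.114800) = 3.214191
z_1 = 3.214191: f = 7.702196, f' = 32.143067 → z_2 = 3.214191 - (7.702196)/(32.143067) = 2.974568

2.97457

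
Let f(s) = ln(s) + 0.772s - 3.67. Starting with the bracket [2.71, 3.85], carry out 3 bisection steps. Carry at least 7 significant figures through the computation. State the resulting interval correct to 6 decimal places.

f(2.710000) = -0.580931, f(3.850000) = 0.650273 (opposite signs)
step 1: m = 3.280000, f(m) = 0.050003 > 0 → root in [2.710000, 3.280000]
step 2: m = 2.995000, f(m) = -0.260916 < 0 → root in [2.995000, 3.280000]
step 3: m = 3.137500, f(m) = -0.104424 < 0 → root in [3.137500, 3.280000]

[3.137500, 3.280000]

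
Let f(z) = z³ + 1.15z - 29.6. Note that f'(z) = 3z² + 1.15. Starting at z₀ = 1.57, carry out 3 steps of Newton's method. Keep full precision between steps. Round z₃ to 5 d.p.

3.01220

z_0 = 1.570000: f = -23.924607, f' = 8.544700 → z_1 = 1.570000 - (-23.924607)/(8.544700) = 4.369935
z_1 = 4.369935: f = 58.875171, f' = 58.439003 → z_2 = 4.369935 - (58.875171)/(58.439003) = 3.362472
z_2 = 3.362472: f = 12.283671, f' = 35.068647 → z_3 = 3.362472 - (12.283671)/(35.068647) = 3.012197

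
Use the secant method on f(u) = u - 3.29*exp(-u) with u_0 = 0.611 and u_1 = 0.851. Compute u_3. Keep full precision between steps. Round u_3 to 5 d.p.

f(u_0) = -1.174838, f(u_1) = -0.553790
u_2 = 0.851000 - (-0.553790)·(0.851000 - 0.611000)/(-0.553790 - (-1.174838)) = 1.065008; f(u_2) = -0.069137
u_3 = 1.065008 - (-0.069137)·(1.065008 - 0.851000)/(-0.069137 - (-0.553790)) = 1.095537; f(u_3) = -0.004507

1.09554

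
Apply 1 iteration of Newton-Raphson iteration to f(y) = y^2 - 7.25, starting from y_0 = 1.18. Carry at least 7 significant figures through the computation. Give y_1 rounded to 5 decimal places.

f'(y) = 2y
y_0 = 1.180000: f = -5.857600, f' = 2.360000 → y_1 = 1.180000 - (-5.857600)/(2.360000) = 3.662034

3.66203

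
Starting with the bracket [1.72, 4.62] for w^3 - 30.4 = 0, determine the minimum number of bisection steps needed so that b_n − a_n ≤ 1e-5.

19

Initial width b − a = 4.62 − 1.72 = 2.900000.
After n steps the width is (b−a)/2^n; need (b−a)/2^n ≤ 1e-5.
So n ≥ log₂(2.900000/1e-5) = log₂(290000.0000) ≈ 18.1457.
Hence n = 19.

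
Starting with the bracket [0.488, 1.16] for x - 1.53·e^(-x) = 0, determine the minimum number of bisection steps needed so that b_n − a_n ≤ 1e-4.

Initial width b − a = 1.16 − 0.488 = 0.672000.
After n steps the width is (b−a)/2^n; need (b−a)/2^n ≤ 1e-4.
So n ≥ log₂(0.672000/1e-4) = log₂(6720.0000) ≈ 12.7142.
Hence n = 13.

13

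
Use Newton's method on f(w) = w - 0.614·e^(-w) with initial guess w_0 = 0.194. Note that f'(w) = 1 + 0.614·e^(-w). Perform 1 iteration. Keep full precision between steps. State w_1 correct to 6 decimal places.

w_0 = 0.194000: f = -0.311726, f' = 1.505726 → w_1 = 0.194000 - (-0.311726)/(1.505726) = 0.401027

0.401027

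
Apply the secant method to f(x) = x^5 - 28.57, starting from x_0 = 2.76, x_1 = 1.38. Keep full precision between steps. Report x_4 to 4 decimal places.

f(x_0) = 131.586810, f(x_1) = -23.565100
x_2 = 1.380000 - (-23.565100)·(1.380000 - 2.760000)/(-23.565100 - (131.586810)) = 1.589600; f(x_2) = -18.420626
x_3 = 1.589600 - (-18.420626)·(1.589600 - 1.380000)/(-18.420626 - (-23.565100)) = 2.340107; f(x_3) = 41.604365
x_4 = 2.340107 - (41.604365)·(2.340107 - 1.589600)/(41.604365 - (-18.420626)) = 1.819918; f(x_4) = -8.605496

1.8199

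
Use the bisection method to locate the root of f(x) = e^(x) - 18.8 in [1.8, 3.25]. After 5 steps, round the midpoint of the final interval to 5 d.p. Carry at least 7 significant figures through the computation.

2.95547

f(1.800000) = -12.750353, f(3.250000) = 6.990340 (opposite signs)
step 1: m = 2.525000, f(m) = -6.309105 < 0 → root in [2.525000, 3.250000]
step 2: m = 2.887500, f(m) = -0.851617 < 0 → root in [2.887500, 3.250000]
step 3: m = 3.068750, f(m) = 2.714992 > 0 → root in [2.887500, 3.068750]
step 4: m = 2.978125, f(m) = 0.850937 > 0 → root in [2.887500, 2.978125]
step 5: m = 2.932813, f(m) = -0.019624 < 0 → root in [2.932813, 2.978125]
Midpoint of [2.932813, 2.978125] = 2.955469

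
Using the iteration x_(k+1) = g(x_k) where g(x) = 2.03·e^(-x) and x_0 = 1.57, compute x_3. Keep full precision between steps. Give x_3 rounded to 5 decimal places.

0.53651

x_1 = g(1.570000) = 0.422332
x_2 = g(0.422332) = 1.330699
x_3 = g(1.330699) = 0.536514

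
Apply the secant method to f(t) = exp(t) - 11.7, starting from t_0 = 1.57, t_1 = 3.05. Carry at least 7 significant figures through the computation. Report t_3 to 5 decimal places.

2.38680

f(t_0) = -6.893352, f(t_1) = 9.415344
t_2 = 3.050000 - (9.415344)·(3.050000 - 1.570000)/(9.415344 - (-6.893352)) = 2.195566; f(t_2) = -2.714918
t_3 = 2.195566 - (-2.714918)·(2.195566 - 3.050000)/(-2.714918 - (9.415344)) = 2.386800; f(t_3) = -0.821377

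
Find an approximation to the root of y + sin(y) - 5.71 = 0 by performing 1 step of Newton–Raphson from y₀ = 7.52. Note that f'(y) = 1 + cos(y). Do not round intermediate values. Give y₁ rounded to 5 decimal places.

Newton update: y ← y − f(y)/f'(y).
y_0 = 7.520000: f = 2.754745, f' = 1.327807 → y_1 = 7.520000 - (2.754745)/(1.327807) = 5.445343

5.44534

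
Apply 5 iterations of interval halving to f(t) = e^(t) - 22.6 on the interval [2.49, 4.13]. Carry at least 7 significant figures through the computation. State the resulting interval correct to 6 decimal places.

[3.105000, 3.156250]

f(2.490000) = -10.538724, f(4.130000) = 39.577923 (opposite signs)
step 1: m = 3.310000, f(m) = 4.785125 > 0 → root in [2.490000, 3.310000]
step 2: m = 2.900000, f(m) = -4.425855 < 0 → root in [2.900000, 3.310000]
step 3: m = 3.105000, f(m) = -0.290781 < 0 → root in [3.105000, 3.310000]
step 4: m = 3.207500, f(m) = 2.117216 > 0 → root in [3.105000, 3.207500]
step 5: m = 3.156250, f(m) = 0.882372 > 0 → root in [3.105000, 3.156250]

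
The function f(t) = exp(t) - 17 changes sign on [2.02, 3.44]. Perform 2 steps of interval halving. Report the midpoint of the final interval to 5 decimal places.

f(2.020000) = -9.461675, f(3.440000) = 14.186958 (opposite signs)
step 1: m = 2.730000, f(m) = -1.667113 < 0 → root in [2.730000, 3.440000]
step 2: m = 3.085000, f(m) = 4.867467 > 0 → root in [2.730000, 3.085000]
Midpoint of [2.730000, 3.085000] = 2.907500

2.90750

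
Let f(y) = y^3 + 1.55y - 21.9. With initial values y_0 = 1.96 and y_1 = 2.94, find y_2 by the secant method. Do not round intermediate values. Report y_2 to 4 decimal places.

f(y_0) = -11.332464, f(y_1) = 8.069184
y_2 = 2.940000 - (8.069184)·(2.940000 - 1.960000)/(8.069184 - (-11.332464)) = 2.532416; f(y_2) = -1.734039

2.5324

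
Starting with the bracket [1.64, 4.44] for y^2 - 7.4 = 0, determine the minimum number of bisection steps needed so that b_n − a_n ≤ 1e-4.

15

Initial width b − a = 4.44 − 1.64 = 2.800000.
After n steps the width is (b−a)/2^n; need (b−a)/2^n ≤ 1e-4.
So n ≥ log₂(2.800000/1e-4) = log₂(28000.0000) ≈ 14.7731.
Hence n = 15.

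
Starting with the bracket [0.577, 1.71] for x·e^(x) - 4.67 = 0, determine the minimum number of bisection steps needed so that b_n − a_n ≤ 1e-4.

14

Initial width b − a = 1.71 − 0.577 = 1.133000.
After n steps the width is (b−a)/2^n; need (b−a)/2^n ≤ 1e-4.
So n ≥ log₂(1.133000/1e-4) = log₂(11330.0000) ≈ 13.4679.
Hence n = 14.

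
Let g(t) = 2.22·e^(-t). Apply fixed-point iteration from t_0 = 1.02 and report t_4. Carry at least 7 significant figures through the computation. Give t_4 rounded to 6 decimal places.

0.978586

t_1 = g(1.020000) = 0.800521
t_2 = g(0.800521) = 0.996991
t_3 = g(0.996991) = 0.819154
t_4 = g(0.819154) = 0.978586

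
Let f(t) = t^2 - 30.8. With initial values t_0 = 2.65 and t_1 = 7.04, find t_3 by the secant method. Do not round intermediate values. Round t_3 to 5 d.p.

f(t_0) = -23.777500, f(t_1) = 18.761600
t_2 = 7.040000 - (18.761600)·(7.040000 - 2.650000)/(18.761600 - (-23.777500)) = 5.103818; f(t_2) = -4.751038
t_3 = 5.103818 - (-4.751038)·(5.103818 - 7.040000)/(-4.751038 - (18.761600)) = 5.495049; f(t_3) = -0.604433

5.49505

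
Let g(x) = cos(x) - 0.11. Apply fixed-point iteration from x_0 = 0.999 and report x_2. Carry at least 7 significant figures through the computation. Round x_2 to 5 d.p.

0.79849

x_1 = g(0.999000) = 0.431144
x_2 = g(0.431144) = 0.798488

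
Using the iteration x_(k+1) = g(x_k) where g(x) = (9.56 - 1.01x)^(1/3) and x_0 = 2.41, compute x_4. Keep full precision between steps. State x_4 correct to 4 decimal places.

x_1 = g(2.410000) = 1.924332
x_2 = g(1.924332) = 1.967510
x_3 = g(1.967510) = 1.963748
x_4 = g(1.963748) = 1.964076

1.9641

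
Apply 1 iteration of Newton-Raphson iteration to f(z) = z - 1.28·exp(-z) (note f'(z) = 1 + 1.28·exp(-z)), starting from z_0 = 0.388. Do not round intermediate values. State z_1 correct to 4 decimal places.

z_0 = 0.388000: f = -0.480368, f' = 1.868368 → z_1 = 0.388000 - (-0.480368)/(1.868368) = 0.645106

0.6451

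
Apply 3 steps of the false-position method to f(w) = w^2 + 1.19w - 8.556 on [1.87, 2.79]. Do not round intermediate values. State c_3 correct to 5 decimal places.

f(1.870000) = -2.833800, f(2.790000) = 2.548200
step 1: c = 2.354410, f(c) = -0.211004 < 0 → new bracket [2.354410, 2.790000]
step 2: c = 2.387721, f(c) = -0.013400 < 0 → new bracket [2.387721, 2.790000]
step 3: c = 2.389825, f(c) = -0.000842 < 0 → new bracket [2.389825, 2.790000]

2.38983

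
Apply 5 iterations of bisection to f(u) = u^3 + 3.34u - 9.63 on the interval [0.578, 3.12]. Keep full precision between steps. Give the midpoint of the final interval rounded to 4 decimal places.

1.6504

f(0.578000) = -7.506379, f(3.120000) = 31.162128 (opposite signs)
step 1: m = 1.849000, f(m) = 2.867023 > 0 → root in [0.578000, 1.849000]
step 2: m = 1.213500, f(m) = -3.789931 < 0 → root in [1.213500, 1.849000]
step 3: m = 1.531250, f(m) = -0.925262 < 0 → root in [1.531250, 1.849000]
step 4: m = 1.690125, f(m) = 0.842898 > 0 → root in [1.531250, 1.690125]
step 5: m = 1.610688, f(m) = -0.071674 < 0 → root in [1.610688, 1.690125]
Midpoint of [1.610688, 1.690125] = 1.650406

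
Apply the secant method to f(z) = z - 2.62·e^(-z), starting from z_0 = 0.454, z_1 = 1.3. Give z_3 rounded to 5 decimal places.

f(z_0) = -1.209917, f(z_1) = 0.585967
z_2 = 1.300000 - (0.585967)·(1.300000 - 0.454000)/(0.585967 - (-1.209917)) = 1.023964; f(z_2) = 0.082944
z_3 = 1.023964 - (0.082944)·(1.023964 - 1.300000)/(0.082944 - (0.585967)) = 0.978449; f(z_3) = -0.006393

0.97845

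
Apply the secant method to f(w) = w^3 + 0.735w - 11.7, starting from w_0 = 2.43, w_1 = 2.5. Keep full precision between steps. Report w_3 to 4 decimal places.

f(w_0) = 4.434957, f(w_1) = 5.762500
w_2 = 2.500000 - (5.762500)·(2.500000 - 2.430000)/(5.762500 - (4.434957)) = 2.196149; f(w_2) = 0.506354
w_3 = 2.196149 - (0.506354)·(2.196149 - 2.500000)/(0.506354 - (5.762500)) = 2.166878; f(w_3) = 0.066922

2.1669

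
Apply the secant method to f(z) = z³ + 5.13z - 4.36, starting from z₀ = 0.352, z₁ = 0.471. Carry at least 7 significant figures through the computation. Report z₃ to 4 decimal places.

0.7601

f(z_0) = -2.510626, f(z_1) = -1.839283
z_2 = 0.471000 - (-1.839283)·(0.471000 - 0.352000)/(-1.839283 - (-2.510626)) = 0.797025; f(z_2) = 0.235048
z_3 = 0.797025 - (0.235048)·(0.797025 - 0.471000)/(0.235048 - (-1.839283)) = 0.760082; f(z_3) = -0.021659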